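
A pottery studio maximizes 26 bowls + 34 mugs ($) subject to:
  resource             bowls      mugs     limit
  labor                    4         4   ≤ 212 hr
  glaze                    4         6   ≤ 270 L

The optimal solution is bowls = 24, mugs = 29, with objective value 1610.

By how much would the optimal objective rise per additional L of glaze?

4

Check each constraint at x*: labor 212/212 (tight); glaze 270/270 (tight).
The binding rows give the dual system: 4·y_labor + 4·y_glaze = 26 and 4·y_labor + 6·y_glaze = 34.
This yields shadow prices y_labor = 2.5, y_glaze = 4.
Shadow price of glaze = 4.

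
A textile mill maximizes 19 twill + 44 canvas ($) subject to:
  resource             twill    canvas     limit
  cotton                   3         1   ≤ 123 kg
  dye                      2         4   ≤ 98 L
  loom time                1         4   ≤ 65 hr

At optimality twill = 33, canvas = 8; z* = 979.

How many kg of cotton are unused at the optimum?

16

cotton used = 3·33 + 1·8 = 107; slack = 123 − 107 = 16.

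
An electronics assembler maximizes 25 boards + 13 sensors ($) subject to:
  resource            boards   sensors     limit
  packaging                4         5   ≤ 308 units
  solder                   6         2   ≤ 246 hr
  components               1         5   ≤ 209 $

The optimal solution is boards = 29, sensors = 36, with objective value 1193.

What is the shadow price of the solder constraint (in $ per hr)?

4

Binding: solder and components. Non-binding: packaging (12 unused).
By complementary slackness, y = 0 for the non-binding constraint.
From A_Bᵀ y = c: 6·y_solder + 1·y_components = 25; 2·y_solder + 5·y_components = 13.
→ y_solder = 4 and y_components = 1.
Shadow price of solder = 4.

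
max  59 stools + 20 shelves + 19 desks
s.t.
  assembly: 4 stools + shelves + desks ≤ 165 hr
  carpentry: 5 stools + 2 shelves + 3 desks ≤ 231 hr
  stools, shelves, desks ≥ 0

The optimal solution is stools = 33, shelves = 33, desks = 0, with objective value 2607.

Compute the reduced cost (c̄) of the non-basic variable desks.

Check each constraint at x*: assembly 165/165 (tight); carpentry 231/231 (tight).
Dual feasibility on the basic columns requires 4·y_assembly + 5·y_carpentry = 59, 1·y_assembly + 2·y_carpentry = 20.
Solving: y_assembly = 6, y_carpentry = 7.
Reduced cost of desks: c₃ − yᵀa₃ = 19 − (6·1 + 7·3) = 19 − 27 = -8.

-8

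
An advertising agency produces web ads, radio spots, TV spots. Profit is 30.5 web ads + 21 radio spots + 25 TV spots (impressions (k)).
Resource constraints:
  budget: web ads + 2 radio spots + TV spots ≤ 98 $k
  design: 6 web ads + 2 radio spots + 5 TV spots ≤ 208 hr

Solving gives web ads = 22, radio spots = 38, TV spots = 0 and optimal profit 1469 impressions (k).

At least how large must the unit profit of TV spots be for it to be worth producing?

26.5

At the optimum: budget uses 98 of 98 (binding); design uses 208 of 208 (binding).
The binding rows give the dual system: 1·y_budget + 6·y_design = 30.5 and 2·y_budget + 2·y_design = 21.
Solving: y_budget = 6.5, y_design = 4.
TV spots enters the basis when its profit ≥ yᵀa₃ = 6.5·1 + 4·5 = 26.5.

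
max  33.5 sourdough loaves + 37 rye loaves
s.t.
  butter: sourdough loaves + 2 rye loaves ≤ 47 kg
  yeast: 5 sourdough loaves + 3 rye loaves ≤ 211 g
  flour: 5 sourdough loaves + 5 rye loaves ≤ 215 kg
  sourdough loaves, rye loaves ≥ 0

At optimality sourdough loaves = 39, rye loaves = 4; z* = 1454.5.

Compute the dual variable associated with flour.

6

At the optimum: butter uses 47 of 47 (binding); yeast uses 207 of 211 (slack = 4); flour uses 215 of 215 (binding).
By complementary slackness, y = 0 for the non-binding constraint.
Dual feasibility on the basic columns requires 1·y_butter + 5·y_flour = 33.5, 2·y_butter + 5·y_flour = 37.
This yields shadow prices y_butter = 3.5, y_flour = 6.
Shadow price of flour = 6.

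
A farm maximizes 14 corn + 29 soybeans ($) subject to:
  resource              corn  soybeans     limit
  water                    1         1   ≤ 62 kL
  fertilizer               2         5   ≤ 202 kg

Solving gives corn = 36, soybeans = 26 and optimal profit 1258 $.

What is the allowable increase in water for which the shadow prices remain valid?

39

Binding constraints: water, fertilizer. The basis is B = [[1,1],[2,5]] with det 3.
Per unit increase in water, x* moves by d = (1.6667, -0.6667).
The basis stays optimal until soybeans reaches 0; allowable increase = 39 kL.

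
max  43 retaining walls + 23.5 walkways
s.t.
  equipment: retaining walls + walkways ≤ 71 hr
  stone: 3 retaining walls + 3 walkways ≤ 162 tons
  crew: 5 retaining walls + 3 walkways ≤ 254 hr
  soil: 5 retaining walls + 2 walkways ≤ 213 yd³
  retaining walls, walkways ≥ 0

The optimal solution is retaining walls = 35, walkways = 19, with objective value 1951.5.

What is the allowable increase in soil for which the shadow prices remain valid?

33

Binding constraints: stone, soil. The basis is B = [[3,3],[5,2]] with det -9.
Per unit increase in soil, x* moves by d = (0.3333, -0.3333).
The basis stays optimal until crew becomes binding; allowable increase = 33 yd³.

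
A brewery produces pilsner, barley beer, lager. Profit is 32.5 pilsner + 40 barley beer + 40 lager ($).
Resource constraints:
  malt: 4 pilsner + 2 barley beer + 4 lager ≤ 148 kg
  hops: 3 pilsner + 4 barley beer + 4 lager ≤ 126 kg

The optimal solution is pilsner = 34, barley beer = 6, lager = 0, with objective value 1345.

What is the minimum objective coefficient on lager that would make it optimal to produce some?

At the optimum: malt uses 148 of 148 (binding); hops uses 126 of 126 (binding).
From A_Bᵀ y = c: 4·y_malt + 3·y_hops = 32.5; 2·y_malt + 4·y_hops = 40.
This yields shadow prices y_malt = 1, y_hops = 9.5.
lager enters the basis when its profit ≥ yᵀa₃ = 1·4 + 9.5·4 = 42.

42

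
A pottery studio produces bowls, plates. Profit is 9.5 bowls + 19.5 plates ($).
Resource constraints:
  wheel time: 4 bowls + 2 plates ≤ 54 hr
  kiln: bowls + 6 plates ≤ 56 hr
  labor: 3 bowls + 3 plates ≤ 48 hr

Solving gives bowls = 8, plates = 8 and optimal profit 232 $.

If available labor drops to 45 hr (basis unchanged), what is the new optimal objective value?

224.5

Binding: kiln and labor. Non-binding: wheel time (6 unused).
Slack constraints have shadow price 0 (complementary slackness).
From A_Bᵀ y = c: 1·y_kiln + 3·y_labor = 9.5; 6·y_kiln + 3·y_labor = 19.5.
This yields shadow prices y_kiln = 2, y_labor = 2.5.
Δz = y_labor·Δb = 2.5 × (-3) = -7.5, so new z* = 232 − 7.5 = 224.5.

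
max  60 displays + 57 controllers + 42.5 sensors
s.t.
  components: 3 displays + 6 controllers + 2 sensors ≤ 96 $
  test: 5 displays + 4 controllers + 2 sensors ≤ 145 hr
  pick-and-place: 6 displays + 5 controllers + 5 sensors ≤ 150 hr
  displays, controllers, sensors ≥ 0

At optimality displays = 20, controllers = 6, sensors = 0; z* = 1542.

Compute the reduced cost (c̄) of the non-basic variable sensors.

-6.5

Binding: components and pick-and-place. Non-binding: test (21 unused).
Slack constraints have shadow price 0 (complementary slackness).
Dual feasibility on the basic columns requires 3·y_components + 6·y_pick-and-place = 60, 6·y_components + 5·y_pick-and-place = 57.
→ y_components = 2 and y_pick-and-place = 9.
Reduced cost of sensors: c₃ − yᵀa₃ = 42.5 − (2·2 + 9·5) = 42.5 − 49 = -6.5.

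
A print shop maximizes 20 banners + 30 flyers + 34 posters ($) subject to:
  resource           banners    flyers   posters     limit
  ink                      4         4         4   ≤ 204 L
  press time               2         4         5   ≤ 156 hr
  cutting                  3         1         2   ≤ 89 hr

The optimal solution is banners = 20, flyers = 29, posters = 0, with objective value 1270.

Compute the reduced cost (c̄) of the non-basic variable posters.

At the optimum: ink uses 196 of 204 (slack = 8); press time uses 156 of 156 (binding); cutting uses 89 of 89 (binding).
Slack constraints have shadow price 0 (complementary slackness).
Dual feasibility on the basic columns requires 2·y_press time + 3·y_cutting = 20, 4·y_press time + 1·y_cutting = 30.
This yields shadow prices y_press time = 7, y_cutting = 2.
Reduced cost of posters: c₃ − yᵀa₃ = 34 − (7·5 + 2·2) = 34 − 39 = -5.

-5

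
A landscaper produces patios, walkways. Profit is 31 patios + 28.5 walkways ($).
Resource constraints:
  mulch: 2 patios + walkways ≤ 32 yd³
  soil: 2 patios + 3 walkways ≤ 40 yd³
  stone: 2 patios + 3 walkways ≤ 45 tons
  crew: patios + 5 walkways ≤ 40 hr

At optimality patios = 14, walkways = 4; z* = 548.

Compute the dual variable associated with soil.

Binding: mulch and soil. Non-binding: stone (5 unused), crew (6 unused).
By complementary slackness, y = 0 for the non-binding constraints.
The binding rows give the dual system: 2·y_mulch + 2·y_soil = 31 and 1·y_mulch + 3·y_soil = 28.5.
Solving: y_mulch = 9, y_soil = 6.5.
Shadow price of soil = 6.5.

6.5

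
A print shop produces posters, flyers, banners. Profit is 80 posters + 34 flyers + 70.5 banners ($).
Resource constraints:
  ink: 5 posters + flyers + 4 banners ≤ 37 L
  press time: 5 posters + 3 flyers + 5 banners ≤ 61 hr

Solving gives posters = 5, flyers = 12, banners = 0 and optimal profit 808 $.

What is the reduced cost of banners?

Both ink and press time are binding at x*.
Dual feasibility on the basic columns requires 5·y_ink + 5·y_press time = 80, 1·y_ink + 3·y_press time = 34.
→ y_ink = 7 and y_press time = 9.
Reduced cost of banners: c₃ − yᵀa₃ = 70.5 − (7·4 + 9·5) = 70.5 − 73 = -2.5.

-2.5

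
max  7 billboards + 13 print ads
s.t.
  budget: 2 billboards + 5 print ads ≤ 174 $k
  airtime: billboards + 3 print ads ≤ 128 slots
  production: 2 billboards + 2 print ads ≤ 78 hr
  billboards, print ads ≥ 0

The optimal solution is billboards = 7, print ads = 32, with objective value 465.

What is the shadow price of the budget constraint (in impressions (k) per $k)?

2

Binding: budget and production. Non-binding: airtime (25 unused).
Slack constraints have shadow price 0 (complementary slackness).
The binding rows give the dual system: 2·y_budget + 2·y_production = 7 and 5·y_budget + 2·y_production = 13.
→ y_budget = 2 and y_production = 1.5.
Shadow price of budget = 2.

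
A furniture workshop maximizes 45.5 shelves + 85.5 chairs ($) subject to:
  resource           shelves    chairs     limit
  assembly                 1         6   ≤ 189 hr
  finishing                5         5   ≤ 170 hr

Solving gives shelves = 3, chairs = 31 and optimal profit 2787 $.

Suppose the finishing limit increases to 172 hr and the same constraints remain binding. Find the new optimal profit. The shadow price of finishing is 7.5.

Δb = 2, so new z* = 2787 + (7.5)·(2) = 2787 + 15 = 2802.

2802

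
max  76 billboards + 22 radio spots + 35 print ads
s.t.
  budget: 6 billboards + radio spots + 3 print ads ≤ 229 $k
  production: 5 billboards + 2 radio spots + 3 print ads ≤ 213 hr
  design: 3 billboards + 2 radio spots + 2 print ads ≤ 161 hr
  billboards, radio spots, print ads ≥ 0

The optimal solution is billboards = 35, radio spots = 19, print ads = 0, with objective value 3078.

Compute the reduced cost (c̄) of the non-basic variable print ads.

-7

Check each constraint at x*: budget 229/229 (tight); production 213/213 (tight); design 143/161 (slack 18).
By complementary slackness, y = 0 for the non-binding constraint.
The binding rows give the dual system: 6·y_budget + 5·y_production = 76 and 1·y_budget + 2·y_production = 22.
Solving: y_budget = 6, y_production = 8.
Reduced cost of print ads: c₃ − yᵀa₃ = 35 − (6·3 + 8·3) = 35 − 42 = -7.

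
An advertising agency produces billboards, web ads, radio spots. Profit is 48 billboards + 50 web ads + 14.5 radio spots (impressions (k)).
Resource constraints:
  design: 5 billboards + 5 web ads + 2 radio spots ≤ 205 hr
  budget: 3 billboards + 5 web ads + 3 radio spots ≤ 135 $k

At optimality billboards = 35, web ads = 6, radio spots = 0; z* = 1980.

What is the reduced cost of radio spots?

Check each constraint at x*: design 205/205 (tight); budget 135/135 (tight).
The binding rows give the dual system: 5·y_design + 3·y_budget = 48 and 5·y_design + 5·y_budget = 50.
This yields shadow prices y_design = 9, y_budget = 1.
Reduced cost of radio spots: c₃ − yᵀa₃ = 14.5 − (9·2 + 1·3) = 14.5 − 21 = -6.5.

-6.5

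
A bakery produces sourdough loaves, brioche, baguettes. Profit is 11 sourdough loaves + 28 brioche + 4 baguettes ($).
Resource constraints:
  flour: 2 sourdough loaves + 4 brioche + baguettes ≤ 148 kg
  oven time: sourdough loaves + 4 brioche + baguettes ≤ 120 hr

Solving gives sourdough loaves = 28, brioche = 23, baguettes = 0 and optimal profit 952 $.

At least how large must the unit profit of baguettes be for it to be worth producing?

Check each constraint at x*: flour 148/148 (tight); oven time 120/120 (tight).
Dual feasibility on the basic columns requires 2·y_flour + 1·y_oven time = 11, 4·y_flour + 4·y_oven time = 28.
This yields shadow prices y_flour = 4, y_oven time = 3.
baguettes enters the basis when its profit ≥ yᵀa₃ = 4·1 + 3·1 = 7.

7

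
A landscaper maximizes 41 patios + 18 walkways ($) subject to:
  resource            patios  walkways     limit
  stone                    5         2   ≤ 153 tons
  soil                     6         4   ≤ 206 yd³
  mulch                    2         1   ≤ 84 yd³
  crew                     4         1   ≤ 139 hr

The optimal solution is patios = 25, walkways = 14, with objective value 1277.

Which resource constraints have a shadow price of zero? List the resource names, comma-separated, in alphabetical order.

stone: 153/153 (binding)
soil: 206/206 (binding)
mulch: 64/84 (slack 20)
crew: 114/139 (slack 25)
By complementary slackness, a constraint with positive slack has shadow price 0 → crew, mulch.

crew, mulch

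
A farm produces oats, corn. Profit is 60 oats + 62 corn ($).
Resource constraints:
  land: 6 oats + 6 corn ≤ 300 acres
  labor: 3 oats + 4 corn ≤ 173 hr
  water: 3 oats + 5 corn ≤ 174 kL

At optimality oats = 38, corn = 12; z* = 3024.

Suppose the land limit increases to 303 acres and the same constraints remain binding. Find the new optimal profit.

3052.5

Check each constraint at x*: land 300/300 (tight); labor 162/173 (slack 11); water 174/174 (tight).
Since labor is not tight, its dual is 0.
From A_Bᵀ y = c: 6·y_land + 3·y_water = 60; 6·y_land + 5·y_water = 62.
Solving: y_land = 9.5, y_water = 1.
Δz = y_land·Δb = 9.5 × (3) = 28.5, so new z* = 3024 + 28.5 = 3052.5.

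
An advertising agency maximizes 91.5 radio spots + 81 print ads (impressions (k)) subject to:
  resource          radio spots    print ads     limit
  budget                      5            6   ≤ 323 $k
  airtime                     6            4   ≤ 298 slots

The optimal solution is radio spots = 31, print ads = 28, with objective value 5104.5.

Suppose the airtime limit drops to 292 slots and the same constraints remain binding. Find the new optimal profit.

At the optimum: budget uses 323 of 323 (binding); airtime uses 298 of 298 (binding).
From A_Bᵀ y = c: 5·y_budget + 6·y_airtime = 91.5; 6·y_budget + 4·y_airtime = 81.
→ y_budget = 7.5 and y_airtime = 9.
Δz = y_airtime·Δb = 9 × (-6) = -54, so new z* = 5104.5 − 54 = 5050.5.

5050.5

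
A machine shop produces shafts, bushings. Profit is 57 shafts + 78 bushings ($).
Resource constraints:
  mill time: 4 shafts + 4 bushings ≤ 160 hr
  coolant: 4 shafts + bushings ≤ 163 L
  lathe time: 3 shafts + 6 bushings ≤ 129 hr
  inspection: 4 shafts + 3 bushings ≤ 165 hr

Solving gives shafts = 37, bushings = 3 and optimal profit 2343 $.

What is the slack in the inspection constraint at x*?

inspection used = 4·37 + 3·3 = 157; slack = 165 − 157 = 8.

8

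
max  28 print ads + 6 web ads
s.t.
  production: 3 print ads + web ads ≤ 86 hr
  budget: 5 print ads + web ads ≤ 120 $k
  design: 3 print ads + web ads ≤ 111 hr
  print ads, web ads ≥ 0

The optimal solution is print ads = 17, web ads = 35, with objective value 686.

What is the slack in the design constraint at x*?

25

design used = 3·17 + 1·35 = 86; slack = 111 − 86 = 25.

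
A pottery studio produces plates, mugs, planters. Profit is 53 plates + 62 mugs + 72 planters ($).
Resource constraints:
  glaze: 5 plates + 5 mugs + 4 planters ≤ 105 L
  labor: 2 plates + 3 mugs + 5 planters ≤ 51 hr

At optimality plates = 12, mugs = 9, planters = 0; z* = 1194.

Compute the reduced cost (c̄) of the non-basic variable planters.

Check each constraint at x*: glaze 105/105 (tight); labor 51/51 (tight).
Dual feasibility on the basic columns requires 5·y_glaze + 2·y_labor = 53, 5·y_glaze + 3·y_labor = 62.
This yields shadow prices y_glaze = 7, y_labor = 9.
Reduced cost of planters: c₃ − yᵀa₃ = 72 − (7·4 + 9·5) = 72 − 73 = -1.

-1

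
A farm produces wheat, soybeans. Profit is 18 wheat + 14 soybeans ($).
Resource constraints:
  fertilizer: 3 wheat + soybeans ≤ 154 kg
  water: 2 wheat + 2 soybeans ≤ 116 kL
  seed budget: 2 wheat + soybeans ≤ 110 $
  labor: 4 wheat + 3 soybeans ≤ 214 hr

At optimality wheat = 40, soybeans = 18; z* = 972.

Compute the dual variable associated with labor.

4

Binding: water and labor. Non-binding: fertilizer (16 unused), seed budget (12 unused).
By complementary slackness, y = 0 for the non-binding constraints.
Dual feasibility on the basic columns requires 2·y_water + 4·y_labor = 18, 2·y_water + 3·y_labor = 14.
This yields shadow prices y_water = 1, y_labor = 4.
Shadow price of labor = 4.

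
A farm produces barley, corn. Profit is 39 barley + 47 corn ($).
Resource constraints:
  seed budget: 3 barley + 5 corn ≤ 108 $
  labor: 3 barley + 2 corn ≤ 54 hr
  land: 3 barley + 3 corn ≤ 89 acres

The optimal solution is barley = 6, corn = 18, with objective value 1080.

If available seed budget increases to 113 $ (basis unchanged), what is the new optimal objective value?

At the optimum: seed budget uses 108 of 108 (binding); labor uses 54 of 54 (binding); land uses 72 of 89 (slack = 17).
Slack constraints have shadow price 0 (complementary slackness).
Dual feasibility on the basic columns requires 3·y_seed budget + 3·y_labor = 39, 5·y_seed budget + 2·y_labor = 47.
This yields shadow prices y_seed budget = 7, y_labor = 6.
Δz = y_seed budget·Δb = 7 × (5) = 35, so new z* = 1080 + 35 = 1115.

1115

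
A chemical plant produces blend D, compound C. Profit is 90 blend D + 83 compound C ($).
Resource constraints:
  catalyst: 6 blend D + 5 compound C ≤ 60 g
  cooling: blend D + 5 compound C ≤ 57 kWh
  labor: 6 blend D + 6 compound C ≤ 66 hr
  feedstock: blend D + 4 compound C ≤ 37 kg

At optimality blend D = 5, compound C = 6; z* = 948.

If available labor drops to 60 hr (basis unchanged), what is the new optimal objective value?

Check each constraint at x*: catalyst 60/60 (tight); cooling 35/57 (slack 22); labor 66/66 (tight); feedstock 29/37 (slack 8).
Slack constraints have shadow price 0 (complementary slackness).
From A_Bᵀ y = c: 6·y_catalyst + 6·y_labor = 90; 5·y_catalyst + 6·y_labor = 83.
→ y_catalyst = 7 and y_labor = 8.
Δz = y_labor·Δb = 8 × (-6) = -48, so new z* = 948 − 48 = 900.

900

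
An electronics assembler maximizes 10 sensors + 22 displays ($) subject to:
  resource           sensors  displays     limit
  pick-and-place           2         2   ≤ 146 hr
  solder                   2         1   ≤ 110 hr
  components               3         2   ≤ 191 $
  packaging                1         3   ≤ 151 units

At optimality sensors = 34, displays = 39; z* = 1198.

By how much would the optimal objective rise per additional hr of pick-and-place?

Check each constraint at x*: pick-and-place 146/146 (tight); solder 107/110 (slack 3); components 180/191 (slack 11); packaging 151/151 (tight).
Since solder, components are not tight, their duals are 0.
From A_Bᵀ y = c: 2·y_pick-and-place + 1·y_packaging = 10; 2·y_pick-and-place + 3·y_packaging = 22.
This yields shadow prices y_pick-and-place = 2, y_packaging = 6.
Shadow price of pick-and-place = 2.

2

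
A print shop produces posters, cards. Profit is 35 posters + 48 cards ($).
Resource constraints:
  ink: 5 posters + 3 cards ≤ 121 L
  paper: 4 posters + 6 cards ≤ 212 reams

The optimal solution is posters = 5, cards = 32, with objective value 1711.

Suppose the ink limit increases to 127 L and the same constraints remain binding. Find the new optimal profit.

1717

Check each constraint at x*: ink 121/121 (tight); paper 212/212 (tight).
Dual feasibility on the basic columns requires 5·y_ink + 4·y_paper = 35, 3·y_ink + 6·y_paper = 48.
→ y_ink = 1 and y_paper = 7.5.
Δz = y_ink·Δb = 1 × (6) = 6, so new z* = 1711 + 6 = 1717.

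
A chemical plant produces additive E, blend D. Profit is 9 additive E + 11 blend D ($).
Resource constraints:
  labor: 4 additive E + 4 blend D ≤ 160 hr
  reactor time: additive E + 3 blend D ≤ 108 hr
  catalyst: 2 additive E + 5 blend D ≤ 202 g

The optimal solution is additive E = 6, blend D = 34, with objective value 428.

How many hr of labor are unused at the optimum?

labor used = 4·6 + 4·34 = 160; slack = 160 − 160 = 0.

0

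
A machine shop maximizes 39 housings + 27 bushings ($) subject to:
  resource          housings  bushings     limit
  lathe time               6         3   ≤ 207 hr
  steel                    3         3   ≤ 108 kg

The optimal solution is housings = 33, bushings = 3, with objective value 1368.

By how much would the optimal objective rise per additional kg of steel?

5

At the optimum: lathe time uses 207 of 207 (binding); steel uses 108 of 108 (binding).
The binding rows give the dual system: 6·y_lathe time + 3·y_steel = 39 and 3·y_lathe time + 3·y_steel = 27.
This yields shadow prices y_lathe time = 4, y_steel = 5.
Shadow price of steel = 5.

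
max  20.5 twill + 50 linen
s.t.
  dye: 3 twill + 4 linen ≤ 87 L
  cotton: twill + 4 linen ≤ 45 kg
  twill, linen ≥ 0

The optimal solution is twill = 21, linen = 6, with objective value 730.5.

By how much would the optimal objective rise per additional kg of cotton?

Both dye and cotton are binding at x*.
From A_Bᵀ y = c: 3·y_dye + 1·y_cotton = 20.5; 4·y_dye + 4·y_cotton = 50.
This yields shadow prices y_dye = 4, y_cotton = 8.5.
Shadow price of cotton = 8.5.

8.5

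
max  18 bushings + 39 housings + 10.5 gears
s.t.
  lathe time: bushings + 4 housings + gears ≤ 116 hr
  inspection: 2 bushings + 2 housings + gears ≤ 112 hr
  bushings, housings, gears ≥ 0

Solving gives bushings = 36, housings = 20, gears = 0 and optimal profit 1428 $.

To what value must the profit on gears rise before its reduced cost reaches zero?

Both lathe time and inspection are binding at x*.
Dual feasibility on the basic columns requires 1·y_lathe time + 2·y_inspection = 18, 4·y_lathe time + 2·y_inspection = 39.
Solving: y_lathe time = 7, y_inspection = 5.5.
gears enters the basis when its profit ≥ yᵀa₃ = 7·1 + 5.5·1 = 12.5.

12.5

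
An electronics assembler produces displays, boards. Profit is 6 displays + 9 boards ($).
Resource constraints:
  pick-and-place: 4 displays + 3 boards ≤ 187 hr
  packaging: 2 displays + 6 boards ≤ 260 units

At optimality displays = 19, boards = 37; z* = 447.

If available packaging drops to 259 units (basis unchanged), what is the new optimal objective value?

Both pick-and-place and packaging are binding at x*.
The binding rows give the dual system: 4·y_pick-and-place + 2·y_packaging = 6 and 3·y_pick-and-place + 6·y_packaging = 9.
→ y_pick-and-place = 1 and y_packaging = 1.
Δz = y_packaging·Δb = 1 × (-1) = -1, so new z* = 447 − 1 = 446.

446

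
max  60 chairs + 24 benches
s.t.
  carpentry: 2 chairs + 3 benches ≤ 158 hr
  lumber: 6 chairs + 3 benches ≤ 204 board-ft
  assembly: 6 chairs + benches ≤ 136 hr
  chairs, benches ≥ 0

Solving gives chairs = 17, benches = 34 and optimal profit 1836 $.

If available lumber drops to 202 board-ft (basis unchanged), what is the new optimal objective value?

1822

Binding: lumber and assembly. Non-binding: carpentry (22 unused).
Slack constraints have shadow price 0 (complementary slackness).
From A_Bᵀ y = c: 6·y_lumber + 6·y_assembly = 60; 3·y_lumber + 1·y_assembly = 24.
This yields shadow prices y_lumber = 7, y_assembly = 3.
Δz = y_lumber·Δb = 7 × (-2) = -14, so new z* = 1836 − 14 = 1822.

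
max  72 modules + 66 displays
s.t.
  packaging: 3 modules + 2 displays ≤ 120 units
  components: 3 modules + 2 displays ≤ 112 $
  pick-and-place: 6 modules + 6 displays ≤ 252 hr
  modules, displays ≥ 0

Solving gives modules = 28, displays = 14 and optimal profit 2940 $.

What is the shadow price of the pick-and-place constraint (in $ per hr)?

At the optimum: packaging uses 112 of 120 (slack = 8); components uses 112 of 112 (binding); pick-and-place uses 252 of 252 (binding).
Since packaging is not tight, its dual is 0.
Dual feasibility on the basic columns requires 3·y_components + 6·y_pick-and-place = 72, 2·y_components + 6·y_pick-and-place = 66.
This yields shadow prices y_components = 6, y_pick-and-place = 9.
Shadow price of pick-and-place = 9.

9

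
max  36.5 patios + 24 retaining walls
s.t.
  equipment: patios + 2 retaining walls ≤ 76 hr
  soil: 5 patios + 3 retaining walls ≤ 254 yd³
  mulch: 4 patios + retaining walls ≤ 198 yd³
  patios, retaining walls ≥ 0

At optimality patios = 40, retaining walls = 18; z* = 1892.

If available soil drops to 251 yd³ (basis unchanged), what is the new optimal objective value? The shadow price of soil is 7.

Δb = -3, so new z* = 1892 + (7)·(-3) = 1892 − 21 = 1871.

1871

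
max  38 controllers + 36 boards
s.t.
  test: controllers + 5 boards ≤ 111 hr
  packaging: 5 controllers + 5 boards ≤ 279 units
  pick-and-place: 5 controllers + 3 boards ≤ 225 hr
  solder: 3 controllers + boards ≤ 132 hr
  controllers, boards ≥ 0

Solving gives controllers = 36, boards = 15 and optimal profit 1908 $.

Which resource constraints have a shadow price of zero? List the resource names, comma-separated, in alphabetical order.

packaging, solder

test: 111/111 (binding)
packaging: 255/279 (slack 24)
pick-and-place: 225/225 (binding)
solder: 123/132 (slack 9)
By complementary slackness, a constraint with positive slack has shadow price 0 → packaging, solder.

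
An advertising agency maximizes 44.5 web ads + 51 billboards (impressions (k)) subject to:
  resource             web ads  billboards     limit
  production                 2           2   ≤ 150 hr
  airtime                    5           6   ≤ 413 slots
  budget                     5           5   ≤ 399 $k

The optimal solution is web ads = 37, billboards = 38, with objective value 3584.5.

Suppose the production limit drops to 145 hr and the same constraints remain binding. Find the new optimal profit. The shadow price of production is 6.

3554.5

Δb = -5, so new z* = 3584.5 + (6)·(-5) = 3584.5 − 30 = 3554.5.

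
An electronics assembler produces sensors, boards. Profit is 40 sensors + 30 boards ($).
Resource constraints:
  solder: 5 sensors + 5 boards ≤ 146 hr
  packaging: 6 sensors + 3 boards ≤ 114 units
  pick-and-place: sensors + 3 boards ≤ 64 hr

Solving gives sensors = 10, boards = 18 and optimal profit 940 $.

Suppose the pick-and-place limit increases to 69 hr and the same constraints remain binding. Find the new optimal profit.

Binding: packaging and pick-and-place. Non-binding: solder (6 unused).
Slack constraints have shadow price 0 (complementary slackness).
From A_Bᵀ y = c: 6·y_packaging + 1·y_pick-and-place = 40; 3·y_packaging + 3·y_pick-and-place = 30.
→ y_packaging = 6 and y_pick-and-place = 4.
Δz = y_pick-and-place·Δb = 4 × (5) = 20, so new z* = 940 + 20 = 960.

960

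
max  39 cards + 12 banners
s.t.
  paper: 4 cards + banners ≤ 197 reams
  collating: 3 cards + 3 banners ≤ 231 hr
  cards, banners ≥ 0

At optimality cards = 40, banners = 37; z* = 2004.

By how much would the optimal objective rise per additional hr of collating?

1

At the optimum: paper uses 197 of 197 (binding); collating uses 231 of 231 (binding).
The binding rows give the dual system: 4·y_paper + 3·y_collating = 39 and 1·y_paper + 3·y_collating = 12.
→ y_paper = 9 and y_collating = 1.
Shadow price of collating = 1.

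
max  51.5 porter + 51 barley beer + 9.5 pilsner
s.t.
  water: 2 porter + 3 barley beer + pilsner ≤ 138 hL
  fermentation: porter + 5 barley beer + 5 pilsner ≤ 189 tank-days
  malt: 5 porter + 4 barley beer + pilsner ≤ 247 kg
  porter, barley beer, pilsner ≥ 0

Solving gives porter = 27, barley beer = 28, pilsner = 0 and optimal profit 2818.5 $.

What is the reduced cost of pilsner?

-5

At the optimum: water uses 138 of 138 (binding); fermentation uses 167 of 189 (slack = 22); malt uses 247 of 247 (binding).
By complementary slackness, y = 0 for the non-binding constraint.
The binding rows give the dual system: 2·y_water + 5·y_malt = 51.5 and 3·y_water + 4·y_malt = 51.
This yields shadow prices y_water = 7, y_malt = 7.5.
Reduced cost of pilsner: c₃ − yᵀa₃ = 9.5 − (7·1 + 7.5·1) = 9.5 − 14.5 = -5.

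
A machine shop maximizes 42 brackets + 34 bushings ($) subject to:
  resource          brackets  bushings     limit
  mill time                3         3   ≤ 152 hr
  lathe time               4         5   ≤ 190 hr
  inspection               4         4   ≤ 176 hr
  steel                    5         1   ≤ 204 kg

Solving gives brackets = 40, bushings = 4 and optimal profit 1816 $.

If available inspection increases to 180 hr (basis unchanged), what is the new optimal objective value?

1848

Binding: inspection and steel. Non-binding: mill time (20 unused), lathe time (10 unused).
By complementary slackness, y = 0 for the non-binding constraints.
Dual feasibility on the basic columns requires 4·y_inspection + 5·y_steel = 42, 4·y_inspection + 1·y_steel = 34.
This yields shadow prices y_inspection = 8, y_steel = 2.
Δz = y_inspection·Δb = 8 × (4) = 32, so new z* = 1816 + 32 = 1848.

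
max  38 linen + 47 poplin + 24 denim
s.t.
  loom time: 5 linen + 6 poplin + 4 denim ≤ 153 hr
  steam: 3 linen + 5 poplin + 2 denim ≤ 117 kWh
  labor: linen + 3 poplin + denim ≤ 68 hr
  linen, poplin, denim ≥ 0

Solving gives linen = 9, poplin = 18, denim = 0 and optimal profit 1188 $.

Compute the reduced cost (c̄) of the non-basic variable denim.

-6

At the optimum: loom time uses 153 of 153 (binding); steam uses 117 of 117 (binding); labor uses 63 of 68 (slack = 5).
Slack constraints have shadow price 0 (complementary slackness).
From A_Bᵀ y = c: 5·y_loom time + 3·y_steam = 38; 6·y_loom time + 5·y_steam = 47.
→ y_loom time = 7 and y_steam = 1.
Reduced cost of denim: c₃ − yᵀa₃ = 24 − (7·4 + 1·2) = 24 − 30 = -6.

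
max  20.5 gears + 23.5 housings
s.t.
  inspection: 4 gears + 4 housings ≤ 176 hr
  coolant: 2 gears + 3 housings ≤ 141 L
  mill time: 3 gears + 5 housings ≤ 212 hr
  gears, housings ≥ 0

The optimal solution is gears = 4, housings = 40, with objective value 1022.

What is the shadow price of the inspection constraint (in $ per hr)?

4

Check each constraint at x*: inspection 176/176 (tight); coolant 128/141 (slack 13); mill time 212/212 (tight).
By complementary slackness, y = 0 for the non-binding constraint.
Dual feasibility on the basic columns requires 4·y_inspection + 3·y_mill time = 20.5, 4·y_inspection + 5·y_mill time = 23.5.
This yields shadow prices y_inspection = 4, y_mill time = 1.5.
Shadow price of inspection = 4.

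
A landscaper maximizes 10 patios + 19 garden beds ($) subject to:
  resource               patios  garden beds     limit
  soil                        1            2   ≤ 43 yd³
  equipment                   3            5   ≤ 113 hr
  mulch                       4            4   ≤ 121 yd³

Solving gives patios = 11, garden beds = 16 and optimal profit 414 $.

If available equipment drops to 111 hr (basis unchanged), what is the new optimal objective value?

412

Binding: soil and equipment. Non-binding: mulch (13 unused).
Slack constraints have shadow price 0 (complementary slackness).
Dual feasibility on the basic columns requires 1·y_soil + 3·y_equipment = 10, 2·y_soil + 5·y_equipment = 19.
→ y_soil = 7 and y_equipment = 1.
Δz = y_equipment·Δb = 1 × (-2) = -2, so new z* = 414 − 2 = 412.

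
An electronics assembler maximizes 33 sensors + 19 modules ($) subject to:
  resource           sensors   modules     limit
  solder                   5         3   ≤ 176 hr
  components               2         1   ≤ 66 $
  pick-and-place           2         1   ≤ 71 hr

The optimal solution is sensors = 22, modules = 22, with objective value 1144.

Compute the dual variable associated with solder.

5

Check each constraint at x*: solder 176/176 (tight); components 66/66 (tight); pick-and-place 66/71 (slack 5).
By complementary slackness, y = 0 for the non-binding constraint.
From A_Bᵀ y = c: 5·y_solder + 2·y_components = 33; 3·y_solder + 1·y_components = 19.
This yields shadow prices y_solder = 5, y_components = 4.
Shadow price of solder = 5.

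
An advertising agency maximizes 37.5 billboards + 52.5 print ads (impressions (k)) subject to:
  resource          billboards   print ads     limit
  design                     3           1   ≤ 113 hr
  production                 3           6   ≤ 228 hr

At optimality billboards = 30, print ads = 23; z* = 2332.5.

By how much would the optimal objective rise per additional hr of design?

Check each constraint at x*: design 113/113 (tight); production 228/228 (tight).
Dual feasibility on the basic columns requires 3·y_design + 3·y_production = 37.5, 1·y_design + 6·y_production = 52.5.
→ y_design = 4.5 and y_production = 8.
Shadow price of design = 4.5.

4.5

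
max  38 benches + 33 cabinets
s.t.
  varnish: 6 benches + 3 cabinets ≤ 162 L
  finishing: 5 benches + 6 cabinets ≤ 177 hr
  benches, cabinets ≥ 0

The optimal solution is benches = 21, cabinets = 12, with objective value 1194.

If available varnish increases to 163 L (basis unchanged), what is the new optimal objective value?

1197

Both varnish and finishing are binding at x*.
Dual feasibility on the basic columns requires 6·y_varnish + 5·y_finishing = 38, 3·y_varnish + 6·y_finishing = 33.
Solving: y_varnish = 3, y_finishing = 4.
Δz = y_varnish·Δb = 3 × (1) = 3, so new z* = 1194 + 3 = 1197.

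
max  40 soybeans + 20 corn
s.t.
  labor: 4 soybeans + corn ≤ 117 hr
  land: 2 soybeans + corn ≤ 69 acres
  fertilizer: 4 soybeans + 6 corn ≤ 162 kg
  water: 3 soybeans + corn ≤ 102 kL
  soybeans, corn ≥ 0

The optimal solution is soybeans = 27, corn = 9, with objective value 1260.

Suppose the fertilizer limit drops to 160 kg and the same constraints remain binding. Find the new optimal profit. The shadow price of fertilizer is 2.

1256

Δb = -2, so new z* = 1260 + (2)·(-2) = 1260 − 4 = 1256.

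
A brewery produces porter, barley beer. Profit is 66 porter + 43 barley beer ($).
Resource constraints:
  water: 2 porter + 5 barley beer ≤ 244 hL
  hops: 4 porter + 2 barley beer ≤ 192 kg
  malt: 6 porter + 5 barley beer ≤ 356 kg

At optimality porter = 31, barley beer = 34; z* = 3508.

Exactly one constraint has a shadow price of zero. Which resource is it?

water

water: 232/244 (slack 12)
hops: 192/192 (binding)
malt: 356/356 (binding)
By complementary slackness, a constraint with positive slack has shadow price 0 → water.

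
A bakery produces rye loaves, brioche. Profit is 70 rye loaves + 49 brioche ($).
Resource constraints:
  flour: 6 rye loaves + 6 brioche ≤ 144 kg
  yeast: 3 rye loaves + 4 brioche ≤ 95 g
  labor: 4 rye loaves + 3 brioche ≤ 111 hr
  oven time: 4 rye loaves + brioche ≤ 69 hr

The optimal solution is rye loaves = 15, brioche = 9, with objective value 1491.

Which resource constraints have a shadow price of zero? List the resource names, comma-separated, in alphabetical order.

labor, yeast

flour: 144/144 (binding)
yeast: 81/95 (slack 14)
labor: 87/111 (slack 24)
oven time: 69/69 (binding)
By complementary slackness, a constraint with positive slack has shadow price 0 → labor, yeast.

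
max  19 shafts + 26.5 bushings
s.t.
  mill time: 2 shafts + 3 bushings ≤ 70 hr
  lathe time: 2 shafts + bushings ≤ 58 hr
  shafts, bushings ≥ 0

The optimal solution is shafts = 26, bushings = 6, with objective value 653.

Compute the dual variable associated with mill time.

At the optimum: mill time uses 70 of 70 (binding); lathe time uses 58 of 58 (binding).
The binding rows give the dual system: 2·y_mill time + 2·y_lathe time = 19 and 3·y_mill time + 1·y_lathe time = 26.5.
This yields shadow prices y_mill time = 8.5, y_lathe time = 1.
Shadow price of mill time = 8.5.

8.5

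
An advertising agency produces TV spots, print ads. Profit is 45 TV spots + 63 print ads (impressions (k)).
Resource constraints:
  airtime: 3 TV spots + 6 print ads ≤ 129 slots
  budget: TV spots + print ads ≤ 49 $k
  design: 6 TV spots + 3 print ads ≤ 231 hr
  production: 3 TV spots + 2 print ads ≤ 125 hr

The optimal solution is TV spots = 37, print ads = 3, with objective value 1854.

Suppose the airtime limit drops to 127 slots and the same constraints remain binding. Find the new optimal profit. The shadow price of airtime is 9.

1836

Δb = -2, so new z* = 1854 + (9)·(-2) = 1854 − 18 = 1836.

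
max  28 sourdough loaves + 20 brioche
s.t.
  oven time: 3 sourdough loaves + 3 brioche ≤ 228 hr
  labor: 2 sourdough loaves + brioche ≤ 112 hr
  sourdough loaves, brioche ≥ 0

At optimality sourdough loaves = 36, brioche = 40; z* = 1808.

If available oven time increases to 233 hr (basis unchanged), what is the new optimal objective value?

1828

At the optimum: oven time uses 228 of 228 (binding); labor uses 112 of 112 (binding).
The binding rows give the dual system: 3·y_oven time + 2·y_labor = 28 and 3·y_oven time + 1·y_labor = 20.
This yields shadow prices y_oven time = 4, y_labor = 8.
Δz = y_oven time·Δb = 4 × (5) = 20, so new z* = 1808 + 20 = 1828.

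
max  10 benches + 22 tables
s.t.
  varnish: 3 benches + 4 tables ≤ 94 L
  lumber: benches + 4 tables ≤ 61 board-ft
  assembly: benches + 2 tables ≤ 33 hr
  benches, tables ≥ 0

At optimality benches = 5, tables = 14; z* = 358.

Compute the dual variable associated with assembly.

9

Binding: lumber and assembly. Non-binding: varnish (23 unused).
By complementary slackness, y = 0 for the non-binding constraint.
From A_Bᵀ y = c: 1·y_lumber + 1·y_assembly = 10; 4·y_lumber + 2·y_assembly = 22.
This yields shadow prices y_lumber = 1, y_assembly = 9.
Shadow price of assembly = 9.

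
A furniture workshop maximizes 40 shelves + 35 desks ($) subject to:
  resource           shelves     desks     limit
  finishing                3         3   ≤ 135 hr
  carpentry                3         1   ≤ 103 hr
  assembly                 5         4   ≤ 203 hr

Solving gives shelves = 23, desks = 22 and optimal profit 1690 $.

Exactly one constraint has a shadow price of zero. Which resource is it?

finishing: 135/135 (binding)
carpentry: 91/103 (slack 12)
assembly: 203/203 (binding)
By complementary slackness, a constraint with positive slack has shadow price 0 → carpentry.

carpentry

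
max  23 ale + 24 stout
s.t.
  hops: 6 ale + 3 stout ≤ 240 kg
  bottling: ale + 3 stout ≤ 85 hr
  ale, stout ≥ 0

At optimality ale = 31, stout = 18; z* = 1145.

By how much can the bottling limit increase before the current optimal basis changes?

Binding constraints: hops, bottling. The basis is B = [[6,3],[1,3]] with det 15.
Per unit increase in bottling, x* moves by d = (-0.2, 0.4).
The basis stays optimal until ale reaches 0; allowable increase = 155 hr.

155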